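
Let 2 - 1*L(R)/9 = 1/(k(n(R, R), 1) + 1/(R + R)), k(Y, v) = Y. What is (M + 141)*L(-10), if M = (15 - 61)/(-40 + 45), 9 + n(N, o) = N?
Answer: 1546014/635 ≈ 2434.7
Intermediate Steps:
n(N, o) = -9 + N
L(R) = 18 - 9/(-9 + R + 1/(2*R)) (L(R) = 18 - 9/((-9 + R) + 1/(R + R)) = 18 - 9/((-9 + R) + 1/(2*R)) = 18 - 9/(-9 + R + 1/(2*R)))
M = -46/5 ≈ -9.2000
(M + 141)*L(-10) = (-46/5 + 141)*(18*(1 - 1*(-10) + 2*(-10)*(-9 - 10))/(1 + 2*(-10)*(-9 - 10))) = 659*(18*(1 + 10 + 2*(-10)*(-19))/(1 + 2*(-10)*(-19)))/5 = 659*(18*(1 + 10 + 380)/(1 + 380))/5 = 659*(18*391/381)/5 = 659*(18*(1/381)*391)/5 = (659/5)*(2346/127) = 1546014/635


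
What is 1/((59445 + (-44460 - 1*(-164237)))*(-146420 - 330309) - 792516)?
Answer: -1/85441117354 ≈ -1.1704e-11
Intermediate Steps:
1/((59445 + (-44460 - 1*(-164237)))*(-146420 - 330309) - 792516) = 1/((59445 + (-44460 + 164237))*(-476729) - 792516) = 1/((59445 + 119777)*(-476729) - 792516) = 1/(179222*(-476729) - 792516) = 1/(-85440324838 - 792516) = 1/(-85441117354) = -1/85441117354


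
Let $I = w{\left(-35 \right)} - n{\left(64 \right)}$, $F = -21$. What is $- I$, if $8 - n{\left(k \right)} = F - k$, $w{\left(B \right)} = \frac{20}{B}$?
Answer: $\frac{655}{7} \approx 93.571$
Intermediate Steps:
$n{\left(k \right)} = 29 + k$ ($n{\left(k \right)} = 8 - \left(-21 - k\right) = 8 + \left(21 + k\right) = 29 + k$)
$I = - \frac{655}{7}$ ($I = \frac{20}{-35} - \left(29 + 64\right) = 20 \left(- \frac{1}{35}\right) - 93 = - \frac{4}{7} - 93 = - \frac{655}{7} \approx -93.571$)
$- I = \left(-1\right) \left(- \frac{655}{7}\right) = \frac{655}{7}$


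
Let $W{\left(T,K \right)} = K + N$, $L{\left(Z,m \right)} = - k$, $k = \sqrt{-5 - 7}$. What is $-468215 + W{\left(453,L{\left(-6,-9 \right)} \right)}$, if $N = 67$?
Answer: $-468148 - 2 i \sqrt{3} \approx -4.6815 \cdot 10^{5} - 3.4641 i$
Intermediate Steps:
$k = 2 i \sqrt{3}$ ($k = \sqrt{-12} = 2 i \sqrt{3} \approx 3.4641 i$)
$L{\left(Z,m \right)} = - 2 i \sqrt{3}$
$W{\left(T,K \right)} = 67 + K$ ($W{\left(T,K \right)} = K + 67 = 67 + K$)
$-468215 + W{\left(453,L{\left(-6,-9 \right)} \right)} = -468215 + \left(67 - 2 i \sqrt{3}\right) = -468148 - 2 i \sqrt{3}$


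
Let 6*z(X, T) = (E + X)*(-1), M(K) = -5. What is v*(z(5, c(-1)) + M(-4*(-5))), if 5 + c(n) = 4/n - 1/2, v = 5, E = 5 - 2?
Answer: -95/3 ≈ -31.667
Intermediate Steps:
E = 3
c(n) = -11/2 + 4/n (c(n) = -5 + (4/n - 1/2) = -5 + (4/n - 1*½) = -5 + (4/n - ½) = -5 + (-½ + 4/n) = -11/2 + 4/n)
z(X, T) = -½ - X/6 (z(X, T) = ((3 + X)*(-1))/6 = (-3 - X)/6 = -½ - X/6)
v*(z(5, c(-1)) + M(-4*(-5))) = 5*((-½ - ⅙*5) - 5) = 5*((-½ - ⅚) - 5) = 5*(-4/3 - 5) = 5*(-19/3) = -95/3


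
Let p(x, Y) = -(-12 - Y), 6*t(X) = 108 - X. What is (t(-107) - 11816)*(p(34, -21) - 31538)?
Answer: 2229773507/6 ≈ 3.7163e+8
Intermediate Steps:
t(X) = 18 - X/6 (t(X) = (108 - X)/6 = 18 - X/6)
p(x, Y) = 12 + Y
(t(-107) - 11816)*(p(34, -21) - 31538) = ((18 - 1/6*(-107)) - 11816)*((12 - 21) - 31538) = ((18 + 107/6) - 11816)*(-9 - 31538) = (215/6 - 11816)*(-31547) = -70681/6*(-31547) = 2229773507/6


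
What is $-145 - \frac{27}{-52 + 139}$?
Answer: $- \frac{4214}{29} \approx -145.31$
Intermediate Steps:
$-145 - \frac{27}{-52 + 139} = -145 - \frac{27}{87} = -145 - \frac{9}{29} = - \frac{4214}{29}$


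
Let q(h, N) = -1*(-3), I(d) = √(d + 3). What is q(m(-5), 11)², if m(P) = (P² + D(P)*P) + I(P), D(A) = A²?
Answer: 9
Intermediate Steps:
I(d) = √(3 + d)
m(P) = P² + P³ + √(3 + P) (m(P) = (P² + P²*P) + √(3 + P) = (P² + P³) + √(3 + P) = P² + P³ + √(3 + P))
q(h, N) = 3
q(m(-5), 11)² = 3² = 9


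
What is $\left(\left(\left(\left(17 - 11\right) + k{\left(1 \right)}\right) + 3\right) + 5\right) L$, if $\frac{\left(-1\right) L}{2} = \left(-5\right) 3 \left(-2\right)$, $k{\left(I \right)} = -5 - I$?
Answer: $-480$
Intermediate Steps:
$L = -60$ ($L = - 2 \left(-5\right) 3 \left(-2\right) = - 2 \left(\left(-15\right) \left(-2\right)\right) = \left(-2\right) 30 = -60$)
$\left(\left(\left(\left(17 - 11\right) + k{\left(1 \right)}\right) + 3\right) + 5\right) L = \left(\left(\left(\left(17 - 11\right) - 6\right) + 3\right) + 5\right) \left(-60\right) = \left(\left(\left(6 - 6\right) + 3\right) + 5\right) \left(-60\right) = \left(\left(0 + 3\right) + 5\right) \left(-60\right) = \left(3 + 5\right) \left(-60\right) = 8 \left(-60\right) = -480$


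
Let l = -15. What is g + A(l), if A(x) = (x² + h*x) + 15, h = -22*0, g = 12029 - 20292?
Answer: -8023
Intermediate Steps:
g = -8263
h = 0
A(x) = 15 + x² (A(x) = (x² + 0*x) + 15 = (x² + 0) + 15 = x² + 15 = 15 + x²)
g + A(l) = -8263 + (15 + (-15)²) = -8263 + (15 + 225) = -8263 + 240 = -8023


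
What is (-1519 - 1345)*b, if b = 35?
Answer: -100240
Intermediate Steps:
(-1519 - 1345)*b = (-1519 - 1345)*35 = -2864*35 = -100240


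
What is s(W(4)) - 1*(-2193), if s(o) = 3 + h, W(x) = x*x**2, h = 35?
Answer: 2231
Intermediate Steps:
W(x) = x**3
s(o) = 38 (s(o) = 3 + 35 = 38)
s(W(4)) - 1*(-2193) = 38 - 1*(-2193) = 38 + 2193 = 2231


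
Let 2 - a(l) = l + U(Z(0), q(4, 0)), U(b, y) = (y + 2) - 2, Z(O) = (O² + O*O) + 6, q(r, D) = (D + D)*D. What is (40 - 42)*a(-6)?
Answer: -16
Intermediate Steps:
q(r, D) = 2*D² (q(r, D) = (2*D)*D = 2*D²)
Z(O) = 6 + 2*O² (Z(O) = (O² + O²) + 6 = 2*O² + 6 = 6 + 2*O²)
U(b, y) = y (U(b, y) = (2 + y) - 2 = y)
a(l) = 2 - l (a(l) = 2 - (l + 2*0²) = 2 - (l + 2*0) = 2 - (l + 0) = 2 - l)
(40 - 42)*a(-6) = (40 - 42)*(2 - 1*(-6)) = -2*(2 + 6) = -2*8 = -16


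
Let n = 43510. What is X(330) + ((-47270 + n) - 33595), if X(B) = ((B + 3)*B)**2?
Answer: 12075774745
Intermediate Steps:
X(B) = B**2*(3 + B)**2 (X(B) = ((3 + B)*B)**2 = (B*(3 + B))**2 = B**2*(3 + B)**2)
X(330) + ((-47270 + n) - 33595) = 330**2*(3 + 330)**2 + ((-47270 + 43510) - 33595) = 108900*333**2 + (-3760 - 33595) = 108900*110889 - 37355 = 12075812100 - 37355 = 12075774745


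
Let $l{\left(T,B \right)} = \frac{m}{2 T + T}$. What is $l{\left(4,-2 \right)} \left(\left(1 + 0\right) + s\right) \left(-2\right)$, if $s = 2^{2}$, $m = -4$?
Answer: $\frac{10}{3} \approx 3.3333$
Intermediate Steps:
$s = 4$
$l{\left(T,B \right)} = - \frac{4}{3 T}$ ($l{\left(T,B \right)} = - \frac{4}{2 T + T} = - \frac{4}{3 T}$)
$l{\left(4,-2 \right)} \left(\left(1 + 0\right) + s\right) \left(-2\right) = - \frac{4}{3 \cdot 4} \left(\left(1 + 0\right) + 4\right) \left(-2\right) = \left(- \frac{4}{3}\right) \frac{1}{4} \left(1 + 4\right) \left(-2\right) = \left(- \frac{1}{3}\right) 5 \left(-2\right) = \left(- \frac{5}{3}\right) \left(-2\right) = \frac{10}{3}$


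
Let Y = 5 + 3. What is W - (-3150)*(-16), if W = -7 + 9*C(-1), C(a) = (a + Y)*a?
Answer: -50470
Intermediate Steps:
Y = 8
C(a) = a*(8 + a) (C(a) = (a + 8)*a = (8 + a)*a = a*(8 + a))
W = -70 (W = -7 + 9*(-(8 - 1)) = -7 + 9*(-1*7) = -7 + 9*(-7) = -7 - 63 = -70)
W - (-3150)*(-16) = -70 - (-3150)*(-16) = -70 - 175*288 = -70 - 50400 = -50470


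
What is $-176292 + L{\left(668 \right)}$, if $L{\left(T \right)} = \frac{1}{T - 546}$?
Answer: $- \frac{21507623}{122} \approx -1.7629 \cdot 10^{5}$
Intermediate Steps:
$L{\left(T \right)} = \frac{1}{-546 + T}$
$-176292 + L{\left(668 \right)} = -176292 + \frac{1}{-546 + 668} = -176292 + \frac{1}{122} = - \frac{21507623}{122}$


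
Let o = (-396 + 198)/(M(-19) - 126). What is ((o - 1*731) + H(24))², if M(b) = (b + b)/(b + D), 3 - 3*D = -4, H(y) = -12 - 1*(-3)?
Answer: 579562464100/1062961 ≈ 5.4523e+5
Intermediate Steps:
H(y) = -9 (H(y) = -12 + 3 = -9)
D = 7/3 (D = 1 - ⅓*(-4) = 1 + 4/3 = 7/3 ≈ 2.3333)
M(b) = 2*b/(7/3 + b) (M(b) = (b + b)/(b + 7/3) = (2*b)/(7/3 + b) = 2*b/(7/3 + b))
o = 1650/1031 (o = (-396 + 198)/(6*(-19)/(7 + 3*(-19)) - 126) = -198/(6*(-19)/(7 - 57) - 126) = -198/(6*(-19)/(-50) - 126) = -198/(6*(-19)*(-1/50) - 126) = -198/(57/25 - 126) = -198/(-3093/25) = -198*(-25/3093) = 1650/1031 ≈ 1.6004)
((o - 1*731) + H(24))² = ((1650/1031 - 1*731) - 9)² = ((1650/1031 - 731) - 9)² = (-752011/1031 - 9)² = (-761290/1031)² = 579562464100/1062961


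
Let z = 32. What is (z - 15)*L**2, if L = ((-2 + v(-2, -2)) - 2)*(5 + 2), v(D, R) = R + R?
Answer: 53312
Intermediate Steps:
v(D, R) = 2*R
L = -56 (L = ((-2 + 2*(-2)) - 2)*(5 + 2) = ((-2 - 4) - 2)*7 = (-6 - 2)*7 = -8*7 = -56)
(z - 15)*L**2 = (32 - 15)*(-56)**2 = 17*3136 = 53312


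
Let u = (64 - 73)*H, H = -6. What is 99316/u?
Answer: 49658/27 ≈ 1839.2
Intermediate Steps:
u = 54 (u = (64 - 73)*(-6) = -9*(-6) = 54)
99316/u = 99316/54 = 99316*(1/54) = 49658/27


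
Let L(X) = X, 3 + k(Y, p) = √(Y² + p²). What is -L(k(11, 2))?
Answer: 3 - 5*√5 ≈ -8.1803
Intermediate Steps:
k(Y, p) = -3 + √(Y² + p²)
-L(k(11, 2)) = -(-3 + √(11² + 2²)) = -(-3 + √(121 + 4)) = -(-3 + √125) = -(-3 + 5*√5) = 3 - 5*√5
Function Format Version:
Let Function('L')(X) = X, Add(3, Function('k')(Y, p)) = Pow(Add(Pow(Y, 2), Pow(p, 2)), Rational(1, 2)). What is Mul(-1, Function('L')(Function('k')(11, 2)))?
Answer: Add(3, Mul(-5, Pow(5, Rational(1, 2)))) ≈ -8.1803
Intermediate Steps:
Function('k')(Y, p) = Add(-3, Pow(Add(Pow(Y, 2), Pow(p, 2)), Rational(1, 2)))
Mul(-1, Function('L')(Function('k')(11, 2))) = Mul(-1, Add(-3, Pow(Add(Pow(11, 2), Pow(2, 2)), Rational(1, 2)))) = Mul(-1, Add(-3, Pow(Add(121, 4), Rational(1, 2)))) = Mul(-1, Add(-3, Pow(125, Rational(1, 2)))) = Mul(-1, Add(-3, Mul(5, Pow(5, Rational(1, 2))))) = Add(3, Mul(-5, Pow(5, Rational(1, 2))))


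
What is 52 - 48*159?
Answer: -7580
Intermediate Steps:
52 - 48*159 = 52 - 7632 = -7580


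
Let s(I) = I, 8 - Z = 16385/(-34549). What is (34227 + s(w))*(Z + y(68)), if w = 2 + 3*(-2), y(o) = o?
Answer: 90420896307/34549 ≈ 2.6172e+6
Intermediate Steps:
Z = 292777/34549 (Z = 8 - 16385/(-34549) = 8 - 16385*(-1)/34549 = 8 - 1*(-16385/34549) = 8 + 16385/34549 = 292777/34549 ≈ 8.4743)
w = -4 (w = 2 - 6 = -4)
(34227 + s(w))*(Z + y(68)) = (34227 - 4)*(292777/34549 + 68) = 34223*(2642109/34549) = 90420896307/34549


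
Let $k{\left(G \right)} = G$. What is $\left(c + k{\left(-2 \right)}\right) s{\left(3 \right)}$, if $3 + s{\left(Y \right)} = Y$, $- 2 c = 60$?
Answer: $0$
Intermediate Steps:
$c = -30$ ($c = \left(- \frac{1}{2}\right) 60 = -30$)
$s{\left(Y \right)} = -3 + Y$
$\left(c + k{\left(-2 \right)}\right) s{\left(3 \right)} = \left(-30 - 2\right) \left(-3 + 3\right) = \left(-32\right) 0 = 0$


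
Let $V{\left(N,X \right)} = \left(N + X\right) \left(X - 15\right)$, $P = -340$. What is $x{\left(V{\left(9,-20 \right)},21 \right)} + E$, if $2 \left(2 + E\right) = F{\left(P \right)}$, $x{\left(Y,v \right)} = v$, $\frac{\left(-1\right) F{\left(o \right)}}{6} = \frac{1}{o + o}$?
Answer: $\frac{12923}{680} \approx 19.004$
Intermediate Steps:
$V{\left(N,X \right)} = \left(-15 + X\right) \left(N + X\right)$ ($V{\left(N,X \right)} = \left(N + X\right) \left(-15 + X\right) = \left(-15 + X\right) \left(N + X\right)$)
$F{\left(o \right)} = - \frac{3}{o}$ ($F{\left(o \right)} = - \frac{6}{o + o} = - \frac{6}{2 o} = - 6 \frac{1}{2 o} = - \frac{3}{o}$)
$E = - \frac{1357}{680}$ ($E = -2 + \frac{\left(-3\right) \frac{1}{-340}}{2} = -2 + \frac{\left(-3\right) \left(- \frac{1}{340}\right)}{2} = -2 + \frac{1}{2} \cdot \frac{3}{340} = -2 + \frac{3}{680} = - \frac{1357}{680} \approx -1.9956$)
$x{\left(V{\left(9,-20 \right)},21 \right)} + E = 21 - \frac{1357}{680} = \frac{12923}{680}$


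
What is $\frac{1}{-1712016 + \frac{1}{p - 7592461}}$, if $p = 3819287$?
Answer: $- \frac{3773174}{6459734258785} \approx -5.8411 \cdot 10^{-7}$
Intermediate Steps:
$\frac{1}{-1712016 + \frac{1}{p - 7592461}} = \frac{1}{-1712016 + \frac{1}{3819287 - 7592461}} = \frac{1}{-1712016 + \frac{1}{-3773174}} = \frac{1}{-1712016 - \frac{1}{3773174}} = \frac{1}{- \frac{6459734258785}{3773174}} = - \frac{3773174}{6459734258785}$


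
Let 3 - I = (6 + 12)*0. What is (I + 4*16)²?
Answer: 4489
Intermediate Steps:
I = 3 (I = 3 - (6 + 12)*0 = 3 - 18*0 = 3 - 1*0 = 3 + 0 = 3)
(I + 4*16)² = (3 + 4*16)² = (3 + 64)² = 67² = 4489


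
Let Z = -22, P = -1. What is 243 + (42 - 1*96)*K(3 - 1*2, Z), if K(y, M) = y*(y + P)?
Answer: 243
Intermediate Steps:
K(y, M) = y*(-1 + y) (K(y, M) = y*(y - 1) = y*(-1 + y))
243 + (42 - 1*96)*K(3 - 1*2, Z) = 243 + (42 - 1*96)*((3 - 1*2)*(-1 + (3 - 1*2))) = 243 + (42 - 96)*((3 - 2)*(-1 + (3 - 2))) = 243 - 54*(-1 + 1) = 243 - 54*0 = 243 + 0 = 243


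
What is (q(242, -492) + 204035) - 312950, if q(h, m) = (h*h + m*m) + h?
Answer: 191955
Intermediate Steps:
q(h, m) = h + h² + m² (q(h, m) = (h² + m²) + h = h + h² + m²)
(q(242, -492) + 204035) - 312950 = ((242 + 242² + (-492)²) + 204035) - 312950 = ((242 + 58564 + 242064) + 204035) - 312950 = (300870 + 204035) - 312950 = 504905 - 312950 = 191955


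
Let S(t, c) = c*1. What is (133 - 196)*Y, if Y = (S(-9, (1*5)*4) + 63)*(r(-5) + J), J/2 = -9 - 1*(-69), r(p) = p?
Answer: -601335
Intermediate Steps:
S(t, c) = c
J = 120 (J = 2*(-9 - 1*(-69)) = 2*(-9 + 69) = 2*60 = 120)
Y = 9545 (Y = ((1*5)*4 + 63)*(-5 + 120) = (5*4 + 63)*115 = (20 + 63)*115 = 83*115 = 9545)
(133 - 196)*Y = (133 - 196)*9545 = -63*9545 = -601335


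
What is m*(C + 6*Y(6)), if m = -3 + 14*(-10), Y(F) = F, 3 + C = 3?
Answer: -5148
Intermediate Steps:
C = 0 (C = -3 + 3 = 0)
m = -143 (m = -3 - 140 = -143)
m*(C + 6*Y(6)) = -143*(0 + 6*6) = -143*(0 + 36) = -143*36 = -5148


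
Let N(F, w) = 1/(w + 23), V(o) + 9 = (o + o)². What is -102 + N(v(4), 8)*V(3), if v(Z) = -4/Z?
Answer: -3135/31 ≈ -101.13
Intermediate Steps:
V(o) = -9 + 4*o² (V(o) = -9 + (o + o)² = -9 + (2*o)² = -9 + 4*o²)
N(F, w) = 1/(23 + w)
-102 + N(v(4), 8)*V(3) = -102 + (-9 + 4*3²)/(23 + 8) = -102 + (-9 + 4*9)/31 = -102 + (-9 + 36)/31 = -102 + (1/31)*27 = -102 + 27/31 = -3135/31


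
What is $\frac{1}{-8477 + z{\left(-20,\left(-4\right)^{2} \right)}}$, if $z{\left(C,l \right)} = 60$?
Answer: $- \frac{1}{8417} \approx -0.00011881$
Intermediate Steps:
$\frac{1}{-8477 + z{\left(-20,\left(-4\right)^{2} \right)}} = \frac{1}{-8477 + 60} = \frac{1}{-8417} = - \frac{1}{8417}$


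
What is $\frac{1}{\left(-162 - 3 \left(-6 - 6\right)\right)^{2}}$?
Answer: $\frac{1}{15876} \approx 6.2988 \cdot 10^{-5}$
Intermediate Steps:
$\frac{1}{\left(-162 - 3 \left(-6 - 6\right)\right)^{2}} = \frac{1}{\left(-162 - -36\right)^{2}} = \frac{1}{\left(-162 + 36\right)^{2}} = \frac{1}{\left(-126\right)^{2}} = \frac{1}{15876}$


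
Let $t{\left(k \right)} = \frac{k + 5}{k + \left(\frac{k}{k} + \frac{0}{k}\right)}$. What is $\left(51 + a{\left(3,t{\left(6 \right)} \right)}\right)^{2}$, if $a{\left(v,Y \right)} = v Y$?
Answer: $\frac{152100}{49} \approx 3104.1$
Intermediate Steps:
$t{\left(k \right)} = \frac{5 + k}{1 + k}$ ($t{\left(k \right)} = \frac{5 + k}{k + \left(1 + 0\right)} = \frac{5 + k}{k + 1} = \frac{5 + k}{1 + k}$)
$a{\left(v,Y \right)} = Y v$
$\left(51 + a{\left(3,t{\left(6 \right)} \right)}\right)^{2} = \left(51 + \frac{5 + 6}{1 + 6} \cdot 3\right)^{2} = \left(51 + \frac{1}{7} \cdot 11 \cdot 3\right)^{2} = \left(51 + \frac{11}{7} \cdot 3\right)^{2} = \left(51 + \frac{33}{7}\right)^{2} = \left(\frac{390}{7}\right)^{2} = \frac{152100}{49}$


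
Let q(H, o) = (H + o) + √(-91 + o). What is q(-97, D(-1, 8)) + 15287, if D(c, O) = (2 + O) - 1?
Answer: 15199 + I*√82 ≈ 15199.0 + 9.0554*I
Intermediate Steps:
D(c, O) = 1 + O
q(H, o) = H + o + √(-91 + o)
q(-97, D(-1, 8)) + 15287 = (-97 + (1 + 8) + √(-91 + (1 + 8))) + 15287 = (-97 + 9 + √(-91 + 9)) + 15287 = (-97 + 9 + √(-82)) + 15287 = (-97 + 9 + I*√82) + 15287 = (-88 + I*√82) + 15287 = 15199 + I*√82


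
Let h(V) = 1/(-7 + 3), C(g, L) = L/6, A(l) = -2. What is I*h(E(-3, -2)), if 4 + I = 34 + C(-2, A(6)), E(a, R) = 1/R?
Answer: -89/12 ≈ -7.4167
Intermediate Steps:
C(g, L) = L/6 (C(g, L) = L*(1/6) = L/6)
h(V) = -1/4 (h(V) = 1/(-4) = -1/4)
I = 89/3 (I = -4 + (34 + (1/6)*(-2)) = -4 + (34 - 1/3) = -4 + 101/3 = 89/3 ≈ 29.667)
I*h(E(-3, -2)) = (89/3)*(-1/4) = -89/12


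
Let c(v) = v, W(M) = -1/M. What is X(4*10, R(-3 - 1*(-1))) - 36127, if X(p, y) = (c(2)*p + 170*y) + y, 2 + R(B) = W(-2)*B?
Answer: -36560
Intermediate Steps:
R(B) = -2 + B/2 (R(B) = -2 + (-1/(-2))*B = -2 + (-1*(-½))*B = -2 + B/2)
X(p, y) = 2*p + 171*y (X(p, y) = (2*p + 170*y) + y = 2*p + 171*y)
X(4*10, R(-3 - 1*(-1))) - 36127 = (2*(4*10) + 171*(-2 + (-3 - 1*(-1))/2)) - 36127 = (2*40 + 171*(-2 + (-3 + 1)/2)) - 36127 = (80 + 171*(-2 + (½)*(-2))) - 36127 = (80 + 171*(-2 - 1)) - 36127 = (80 + 171*(-3)) - 36127 = (80 - 513) - 36127 = -433 - 36127 = -36560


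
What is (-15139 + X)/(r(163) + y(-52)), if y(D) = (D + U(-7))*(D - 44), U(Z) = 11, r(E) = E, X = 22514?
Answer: 7375/4099 ≈ 1.7992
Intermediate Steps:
y(D) = (-44 + D)*(11 + D) (y(D) = (D + 11)*(D - 44) = (11 + D)*(-44 + D) = (-44 + D)*(11 + D))
(-15139 + X)/(r(163) + y(-52)) = (-15139 + 22514)/(163 + (-484 + (-52)² - 33*(-52))) = 7375/(163 + (-484 + 2704 + 1716)) = 7375/(163 + 3936) = 7375/4099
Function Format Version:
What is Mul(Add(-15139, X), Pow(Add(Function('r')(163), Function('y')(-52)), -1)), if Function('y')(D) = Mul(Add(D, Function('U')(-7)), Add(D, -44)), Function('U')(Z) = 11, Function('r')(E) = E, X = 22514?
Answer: Rational(7375, 4099) ≈ 1.7992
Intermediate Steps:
Function('y')(D) = Mul(Add(-44, D), Add(11, D)) (Function('y')(D) = Mul(Add(D, 11), Add(D, -44)) = Mul(Add(11, D), Add(-44, D)) = Mul(Add(-44, D), Add(11, D)))
Mul(Add(-15139, X), Pow(Add(Function('r')(163), Function('y')(-52)), -1)) = Mul(Add(-15139, 22514), Pow(Add(163, Add(-484, Pow(-52, 2), Mul(-33, -52))), -1)) = Mul(7375, Pow(Add(163, Add(-484, 2704, 1716)), -1)) = Mul(7375, Pow(Add(163, 3936), -1)) = Mul(7375, Pow(4099, -1)) = Mul(7375, Rational(1, 4099)) = Rational(7375, 4099)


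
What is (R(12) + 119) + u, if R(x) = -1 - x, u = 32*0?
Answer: 106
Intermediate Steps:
u = 0
(R(12) + 119) + u = ((-1 - 1*12) + 119) + 0 = ((-1 - 12) + 119) + 0 = (-13 + 119) + 0 = 106 + 0 = 106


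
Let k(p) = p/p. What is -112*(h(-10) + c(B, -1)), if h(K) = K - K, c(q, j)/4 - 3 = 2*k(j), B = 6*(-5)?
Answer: -2240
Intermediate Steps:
k(p) = 1
B = -30
c(q, j) = 20 (c(q, j) = 12 + 4*(2*1) = 12 + 4*2 = 12 + 8 = 20)
h(K) = 0
-112*(h(-10) + c(B, -1)) = -112*(0 + 20) = -112*20 = -2240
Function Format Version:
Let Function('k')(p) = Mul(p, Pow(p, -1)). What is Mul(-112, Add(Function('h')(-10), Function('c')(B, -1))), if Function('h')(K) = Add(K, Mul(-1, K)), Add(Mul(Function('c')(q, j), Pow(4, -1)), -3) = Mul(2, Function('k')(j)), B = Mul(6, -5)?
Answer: -2240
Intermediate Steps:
Function('k')(p) = 1
B = -30
Function('c')(q, j) = 20 (Function('c')(q, j) = Add(12, Mul(4, Mul(2, 1))) = Add(12, Mul(4, 2)) = Add(12, 8) = 20)
Function('h')(K) = 0
Mul(-112, Add(Function('h')(-10), Function('c')(B, -1))) = Mul(-112, Add(0, 20)) = Mul(-112, 20) = -2240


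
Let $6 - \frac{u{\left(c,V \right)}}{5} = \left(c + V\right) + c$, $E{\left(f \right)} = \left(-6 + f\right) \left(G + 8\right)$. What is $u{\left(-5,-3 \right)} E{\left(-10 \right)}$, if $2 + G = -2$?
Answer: $-6080$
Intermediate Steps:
$G = -4$ ($G = -2 - 2 = -4$)
$E{\left(f \right)} = -24 + 4 f$ ($E{\left(f \right)} = \left(-6 + f\right) \left(-4 + 8\right) = \left(-6 + f\right) 4 = -24 + 4 f$)
$u{\left(c,V \right)} = 30 - 10 c - 5 V$ ($u{\left(c,V \right)} = 30 - 5 \left(\left(c + V\right) + c\right) = 30 - 5 \left(\left(V + c\right) + c\right) = 30 - 5 \left(V + 2 c\right) = 30 - \left(5 V + 10 c\right) = 30 - 10 c - 5 V$)
$u{\left(-5,-3 \right)} E{\left(-10 \right)} = \left(30 - -50 - -15\right) \left(-24 + 4 \left(-10\right)\right) = \left(30 + 50 + 15\right) \left(-24 - 40\right) = 95 \left(-64\right) = -6080$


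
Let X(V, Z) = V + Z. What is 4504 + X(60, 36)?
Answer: 4600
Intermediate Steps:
4504 + X(60, 36) = 4504 + (60 + 36) = 4504 + 96 = 4600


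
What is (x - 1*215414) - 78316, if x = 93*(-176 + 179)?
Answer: -293451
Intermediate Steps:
x = 279 (x = 93*3 = 279)
(x - 1*215414) - 78316 = (279 - 1*215414) - 78316 = (279 - 215414) - 78316 = -215135 - 78316 = -293451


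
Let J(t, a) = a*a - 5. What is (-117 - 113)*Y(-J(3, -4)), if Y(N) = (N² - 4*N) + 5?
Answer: -39100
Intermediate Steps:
J(t, a) = -5 + a² (J(t, a) = a² - 5 = -5 + a²)
Y(N) = 5 + N² - 4*N
(-117 - 113)*Y(-J(3, -4)) = (-117 - 113)*(5 + (-(-5 + (-4)²))² - (-4)*(-5 + (-4)²)) = -230*(5 + (-(-5 + 16))² - (-4)*(-5 + 16)) = -230*(5 + (-1*11)² - (-4)*11) = -230*(5 + (-11)² - 4*(-11)) = -230*(5 + 121 + 44) = -230*170 = -39100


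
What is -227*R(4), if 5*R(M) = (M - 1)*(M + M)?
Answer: -5448/5 ≈ -1089.6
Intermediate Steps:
R(M) = 2*M*(-1 + M)/5 (R(M) = ((M - 1)*(M + M))/5 = ((-1 + M)*(2*M))/5 = (2*M*(-1 + M))/5 = 2*M*(-1 + M)/5)
-227*R(4) = -454*4*(-1 + 4)/5 = -454*4*3/5 = -227*24/5 = -5448/5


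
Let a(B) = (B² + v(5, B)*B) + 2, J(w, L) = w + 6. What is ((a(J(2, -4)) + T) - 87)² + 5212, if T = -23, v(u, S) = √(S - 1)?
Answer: 7596 - 704*√7 ≈ 5733.4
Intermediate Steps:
v(u, S) = √(-1 + S)
J(w, L) = 6 + w
a(B) = 2 + B² + B*√(-1 + B) (a(B) = (B² + √(-1 + B)*B) + 2 = (B² + B*√(-1 + B)) + 2 = 2 + B² + B*√(-1 + B))
((a(J(2, -4)) + T) - 87)² + 5212 = (((2 + (6 + 2)² + (6 + 2)*√(-1 + (6 + 2))) - 23) - 87)² + 5212 = (((2 + 8² + 8*√(-1 + 8)) - 23) - 87)² + 5212 = (((2 + 64 + 8*√7) - 23) - 87)² + 5212 = (((66 + 8*√7) - 23) - 87)² + 5212 = ((43 + 8*√7) - 87)² + 5212 = (-44 + 8*√7)² + 5212 = 5212 + (-44 + 8*√7)²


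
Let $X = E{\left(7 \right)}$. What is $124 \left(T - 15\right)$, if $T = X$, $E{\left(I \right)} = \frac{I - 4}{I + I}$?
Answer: $- \frac{12834}{7} \approx -1833.4$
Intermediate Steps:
$E{\left(I \right)} = \frac{-4 + I}{2 I}$
$X = \frac{3}{14}$ ($X = \frac{-4 + 7}{2 \cdot 7} = \frac{1}{2} \cdot \frac{1}{7} \cdot 3 = \frac{3}{14} \approx 0.21429$)
$T = \frac{3}{14} \approx 0.21429$
$124 \left(T - 15\right) = 124 \left(\frac{3}{14} - 15\right) = 124 \left(- \frac{207}{14}\right) = - \frac{12834}{7}$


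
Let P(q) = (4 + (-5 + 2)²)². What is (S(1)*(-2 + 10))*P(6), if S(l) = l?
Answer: 1352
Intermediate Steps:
P(q) = 169 (P(q) = (4 + (-3)²)² = (4 + 9)² = 13² = 169)
(S(1)*(-2 + 10))*P(6) = (1*(-2 + 10))*169 = (1*8)*169 = 8*169 = 1352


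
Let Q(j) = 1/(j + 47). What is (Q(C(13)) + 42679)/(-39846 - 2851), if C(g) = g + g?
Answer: -3115568/3116881 ≈ -0.99958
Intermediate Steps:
C(g) = 2*g
Q(j) = 1/(47 + j)
(Q(C(13)) + 42679)/(-39846 - 2851) = (1/(47 + 2*13) + 42679)/(-39846 - 2851) = (1/(47 + 26) + 42679)/(-42697) = (1/73 + 42679)*(-1/42697) = (3115568/73)*(-1/42697) = -3115568/3116881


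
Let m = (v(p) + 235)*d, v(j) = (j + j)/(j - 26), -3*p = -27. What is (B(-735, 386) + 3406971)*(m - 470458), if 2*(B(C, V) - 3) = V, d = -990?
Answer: -40664592659672/17 ≈ -2.3920e+12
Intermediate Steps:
p = 9 (p = -1/3*(-27) = 9)
v(j) = 2*j/(-26 + j) (v(j) = (2*j)/(-26 + j) = 2*j/(-26 + j))
B(C, V) = 3 + V/2
m = -3937230/17 (m = (2*9/(-26 + 9) + 235)*(-990) = (2*9/(-17) + 235)*(-990) = (2*9*(-1/17) + 235)*(-990) = (-18/17 + 235)*(-990) = (3977/17)*(-990) = -3937230/17 ≈ -2.3160e+5)
(B(-735, 386) + 3406971)*(m - 470458) = ((3 + (1/2)*386) + 3406971)*(-3937230/17 - 470458) = ((3 + 193) + 3406971)*(-11935016/17) = (196 + 3406971)*(-11935016/17) = 3407167*(-11935016/17) = -40664592659672/17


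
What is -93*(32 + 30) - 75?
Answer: -5841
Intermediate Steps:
-93*(32 + 30) - 75 = -93*62 - 75 = -5766 - 75 = -5841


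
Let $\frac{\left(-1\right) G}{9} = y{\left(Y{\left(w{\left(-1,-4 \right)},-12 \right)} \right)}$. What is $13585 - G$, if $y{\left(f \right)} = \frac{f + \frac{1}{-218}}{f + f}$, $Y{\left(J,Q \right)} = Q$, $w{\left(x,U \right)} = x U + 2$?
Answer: $\frac{23700091}{1744} \approx 13590.0$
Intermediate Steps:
$w{\left(x,U \right)} = 2 + U x$ ($w{\left(x,U \right)} = U x + 2 = 2 + U x$)
$y{\left(f \right)} = \frac{- \frac{1}{218} + f}{2 f}$ ($y{\left(f \right)} = \frac{f - \frac{1}{218}}{2 f} = \left(- \frac{1}{218} + f\right) \frac{1}{2 f} = \frac{- \frac{1}{218} + f}{2 f}$)
$G = - \frac{7851}{1744}$ ($G = - 9 \frac{-1 + 218 \left(-12\right)}{436 \left(-12\right)} = - 9 \cdot \frac{1}{436} \left(- \frac{1}{12}\right) \left(-1 - 2616\right) = - 9 \cdot \frac{1}{436} \left(- \frac{1}{12}\right) \left(-2617\right) = \left(-9\right) \frac{2617}{5232} = - \frac{7851}{1744} \approx -4.5017$)
$13585 - G = 13585 - - \frac{7851}{1744} = 13585 + \frac{7851}{1744} = \frac{23700091}{1744}$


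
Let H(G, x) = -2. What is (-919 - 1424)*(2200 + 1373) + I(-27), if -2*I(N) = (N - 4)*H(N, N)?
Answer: -8371570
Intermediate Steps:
I(N) = -4 + N (I(N) = -(N - 4)*(-2)/2 = -(-4 + N)*(-2)/2 = -(8 - 2*N)/2 = -4 + N)
(-919 - 1424)*(2200 + 1373) + I(-27) = (-919 - 1424)*(2200 + 1373) + (-4 - 27) = -2343*3573 - 31 = -8371539 - 31 = -8371570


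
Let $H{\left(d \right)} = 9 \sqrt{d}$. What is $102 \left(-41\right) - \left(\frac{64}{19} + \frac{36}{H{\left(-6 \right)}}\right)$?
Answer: $- \frac{79522}{19} + \frac{2 i \sqrt{6}}{3} \approx -4185.4 + 1.633 i$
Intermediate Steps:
$102 \left(-41\right) - \left(\frac{64}{19} + \frac{36}{H{\left(-6 \right)}}\right) = 102 \left(-41\right) - \left(\frac{64}{19} + 36 \left(- \frac{i \sqrt{6}}{54}\right)\right) = -4182 - \left(\frac{64}{19} + \frac{36}{9 i \sqrt{6}}\right) = -4182 - \left(\frac{64}{19} + 36 \left(- \frac{i \sqrt{6}}{54}\right)\right) = -4182 - \left(\frac{64}{19} - \frac{2 i \sqrt{6}}{3}\right) = - \frac{79522}{19} + \frac{2 i \sqrt{6}}{3}$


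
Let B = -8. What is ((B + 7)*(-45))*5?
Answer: 225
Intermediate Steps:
((B + 7)*(-45))*5 = ((-8 + 7)*(-45))*5 = -1*(-45)*5 = 45*5 = 225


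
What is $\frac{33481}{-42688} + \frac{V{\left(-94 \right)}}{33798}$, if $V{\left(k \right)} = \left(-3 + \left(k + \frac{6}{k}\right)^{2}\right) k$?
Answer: $- \frac{860656739125}{33905072064} \approx -25.384$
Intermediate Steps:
$V{\left(k \right)} = k \left(-3 + \left(k + \frac{6}{k}\right)^{2}\right)$
$\frac{33481}{-42688} + \frac{V{\left(-94 \right)}}{33798} = \frac{33481}{-42688} + \frac{\left(-94\right)^{3} + 9 \left(-94\right) + \frac{36}{-94}}{33798} = 33481 \left(- \frac{1}{42688}\right) + \left(-830584 - 846 + 36 \left(- \frac{1}{94}\right)\right) \frac{1}{33798} = - \frac{33481}{42688} + \left(-830584 - 846 - \frac{18}{47}\right) \frac{1}{33798} = - \frac{33481}{42688} - \frac{19538614}{794253} = - \frac{860656739125}{33905072064}$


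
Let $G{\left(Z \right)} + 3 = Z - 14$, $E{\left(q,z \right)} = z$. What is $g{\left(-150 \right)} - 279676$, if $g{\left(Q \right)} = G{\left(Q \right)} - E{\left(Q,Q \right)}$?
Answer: $-279693$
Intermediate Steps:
$G{\left(Z \right)} = -17 + Z$ ($G{\left(Z \right)} = -3 + \left(Z - 14\right) = -3 + \left(-14 + Z\right) = -17 + Z$)
$g{\left(Q \right)} = -17$ ($g{\left(Q \right)} = \left(-17 + Q\right) - Q = -17$)
$g{\left(-150 \right)} - 279676 = -17 - 279676 = -279693$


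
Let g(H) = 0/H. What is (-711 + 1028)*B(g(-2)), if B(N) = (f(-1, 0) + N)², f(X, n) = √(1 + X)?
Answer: 0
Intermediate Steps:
g(H) = 0
B(N) = N² (B(N) = (√(1 - 1) + N)² = (√0 + N)² = (0 + N)² = N²)
(-711 + 1028)*B(g(-2)) = (-711 + 1028)*0² = 317*0 = 0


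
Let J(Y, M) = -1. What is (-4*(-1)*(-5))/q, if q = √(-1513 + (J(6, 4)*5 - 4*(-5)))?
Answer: 10*I*√1498/749 ≈ 0.51674*I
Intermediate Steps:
q = I*√1498 (q = √(-1513 + (-1*5 - 4*(-5))) = √(-1513 + (-5 + 20)) = √(-1513 + 15) = √(-1498) = I*√1498 ≈ 38.704*I)
(-4*(-1)*(-5))/q = (-4*(-1)*(-5))/((I*√1498)) = (4*(-5))*(-I*√1498/1498) = -(-10)*I*√1498/749 = 10*I*√1498/749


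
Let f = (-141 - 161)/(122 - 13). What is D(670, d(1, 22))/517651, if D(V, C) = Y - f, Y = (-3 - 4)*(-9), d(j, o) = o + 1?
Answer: 7169/56423959 ≈ 0.00012706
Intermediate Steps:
d(j, o) = 1 + o
Y = 63 (Y = -7*(-9) = 63)
f = -302/109 ≈ -2.7706
D(V, C) = 7169/109 (D(V, C) = 63 - 1*(-302/109) = 63 + 302/109 = 7169/109)
D(670, d(1, 22))/517651 = (7169/109)/517651 = (7169/109)*(1/517651) = 7169/56423959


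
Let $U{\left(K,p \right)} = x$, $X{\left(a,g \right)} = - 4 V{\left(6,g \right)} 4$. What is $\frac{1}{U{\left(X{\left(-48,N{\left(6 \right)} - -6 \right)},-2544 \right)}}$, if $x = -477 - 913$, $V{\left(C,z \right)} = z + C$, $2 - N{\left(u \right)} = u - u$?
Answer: $- \frac{1}{1390} \approx -0.00071942$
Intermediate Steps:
$N{\left(u \right)} = 2$ ($N{\left(u \right)} = 2 - \left(u - u\right) = 2 - 0 = 2 + 0 = 2$)
$V{\left(C,z \right)} = C + z$
$x = -1390$ ($x = -477 - 913 = -1390$)
$X{\left(a,g \right)} = -96 - 16 g$ ($X{\left(a,g \right)} = - 4 \left(6 + g\right) 4 = \left(-24 - 4 g\right) 4 = -96 - 16 g$)
$U{\left(K,p \right)} = -1390$
$\frac{1}{U{\left(X{\left(-48,N{\left(6 \right)} - -6 \right)},-2544 \right)}} = \frac{1}{-1390} = - \frac{1}{1390}$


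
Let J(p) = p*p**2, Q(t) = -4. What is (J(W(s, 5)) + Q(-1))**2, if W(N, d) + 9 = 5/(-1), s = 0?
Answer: 7551504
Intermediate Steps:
W(N, d) = -14 (W(N, d) = -9 + 5/(-1) = -9 + 5*(-1) = -9 - 5 = -14)
J(p) = p**3
(J(W(s, 5)) + Q(-1))**2 = ((-14)**3 - 4)**2 = (-2744 - 4)**2 = (-2748)**2 = 7551504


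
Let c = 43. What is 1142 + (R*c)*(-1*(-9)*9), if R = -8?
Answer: -26722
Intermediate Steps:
1142 + (R*c)*(-1*(-9)*9) = 1142 + (-8*43)*(-1*(-9)*9) = 1142 - 3096*9 = 1142 - 344*81 = 1142 - 27864 = -26722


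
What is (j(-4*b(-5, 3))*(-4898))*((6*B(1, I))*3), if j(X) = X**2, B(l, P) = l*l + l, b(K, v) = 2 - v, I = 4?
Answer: -2821248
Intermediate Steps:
B(l, P) = l + l**2 (B(l, P) = l**2 + l = l + l**2)
(j(-4*b(-5, 3))*(-4898))*((6*B(1, I))*3) = ((-4*(2 - 1*3))**2*(-4898))*((6*(1*(1 + 1)))*3) = ((-4*(2 - 3))**2*(-4898))*((6*(1*2))*3) = ((-4*(-1))**2*(-4898))*((6*2)*3) = (4**2*(-4898))*(12*3) = (16*(-4898))*36 = -78368*36 = -2821248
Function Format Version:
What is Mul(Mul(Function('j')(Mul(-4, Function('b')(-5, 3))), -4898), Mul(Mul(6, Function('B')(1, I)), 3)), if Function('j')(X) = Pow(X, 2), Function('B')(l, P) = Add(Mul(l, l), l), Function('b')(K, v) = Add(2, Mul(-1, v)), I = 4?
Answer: -2821248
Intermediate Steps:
Function('B')(l, P) = Add(l, Pow(l, 2)) (Function('B')(l, P) = Add(Pow(l, 2), l) = Add(l, Pow(l, 2)))
Mul(Mul(Function('j')(Mul(-4, Function('b')(-5, 3))), -4898), Mul(Mul(6, Function('B')(1, I)), 3)) = Mul(Mul(Pow(Mul(-4, Add(2, Mul(-1, 3))), 2), -4898), Mul(Mul(6, Mul(1, Add(1, 1))), 3)) = Mul(Mul(Pow(Mul(-4, Add(2, -3)), 2), -4898), Mul(Mul(6, Mul(1, 2)), 3)) = Mul(Mul(Pow(Mul(-4, -1), 2), -4898), Mul(Mul(6, 2), 3)) = Mul(Mul(Pow(4, 2), -4898), Mul(12, 3)) = Mul(Mul(16, -4898), 36) = Mul(-78368, 36) = -2821248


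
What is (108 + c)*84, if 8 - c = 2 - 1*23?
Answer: 11508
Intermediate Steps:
c = 29 (c = 8 - (2 - 1*23) = 8 - (2 - 23) = 8 - 1*(-21) = 8 + 21 = 29)
(108 + c)*84 = (108 + 29)*84 = 137*84 = 11508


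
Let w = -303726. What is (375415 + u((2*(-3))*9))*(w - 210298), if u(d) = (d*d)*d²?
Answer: -4563747177304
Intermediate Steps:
u(d) = d⁴ (u(d) = d²*d² = d⁴)
(375415 + u((2*(-3))*9))*(w - 210298) = (375415 + ((2*(-3))*9)⁴)*(-303726 - 210298) = (375415 + (-6*9)⁴)*(-514024) = (375415 + (-54)⁴)*(-514024) = (375415 + 8503056)*(-514024) = 8878471*(-514024) = -4563747177304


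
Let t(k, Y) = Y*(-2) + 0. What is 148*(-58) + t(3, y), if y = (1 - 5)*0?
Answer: -8584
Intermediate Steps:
y = 0 (y = -4*0 = 0)
t(k, Y) = -2*Y (t(k, Y) = -2*Y + 0 = -2*Y)
148*(-58) + t(3, y) = 148*(-58) - 2*0 = -8584 + 0 = -8584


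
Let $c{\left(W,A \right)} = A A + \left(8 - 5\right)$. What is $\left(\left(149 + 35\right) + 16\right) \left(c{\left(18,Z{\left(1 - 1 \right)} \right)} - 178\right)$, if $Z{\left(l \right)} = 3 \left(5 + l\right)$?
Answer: $10000$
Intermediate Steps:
$Z{\left(l \right)} = 15 + 3 l$
$c{\left(W,A \right)} = 3 + A^{2}$ ($c{\left(W,A \right)} = A^{2} + \left(8 - 5\right) = A^{2} + 3 = 3 + A^{2}$)
$\left(\left(149 + 35\right) + 16\right) \left(c{\left(18,Z{\left(1 - 1 \right)} \right)} - 178\right) = \left(\left(149 + 35\right) + 16\right) \left(\left(3 + \left(15 + 3 \left(1 - 1\right)\right)^{2}\right) - 178\right) = \left(184 + 16\right) \left(\left(3 + \left(15 + 3 \left(1 - 1\right)\right)^{2}\right) - 178\right) = 200 \left(\left(3 + \left(15 + 3 \cdot 0\right)^{2}\right) - 178\right) = 200 \left(\left(3 + \left(15 + 0\right)^{2}\right) - 178\right) = 200 \left(\left(3 + 15^{2}\right) - 178\right) = 200 \left(\left(3 + 225\right) - 178\right) = 200 \left(228 - 178\right) = 200 \cdot 50 = 10000$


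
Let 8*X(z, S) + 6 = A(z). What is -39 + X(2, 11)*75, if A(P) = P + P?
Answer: -231/4 ≈ -57.750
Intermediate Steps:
A(P) = 2*P
X(z, S) = -¾ + z/4 (X(z, S) = -¾ + (2*z)/8 = -¾ + z/4)
-39 + X(2, 11)*75 = -39 + (-¾ + (¼)*2)*75 = -39 + (-¾ + ½)*75 = -39 - ¼*75 = -39 - 75/4 = -231/4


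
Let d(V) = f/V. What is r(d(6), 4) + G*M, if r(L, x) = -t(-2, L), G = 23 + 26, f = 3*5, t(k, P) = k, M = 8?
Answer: 394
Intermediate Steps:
f = 15
G = 49
d(V) = 15/V
r(L, x) = 2 (r(L, x) = -1*(-2) = 2)
r(d(6), 4) + G*M = 2 + 49*8 = 2 + 392 = 394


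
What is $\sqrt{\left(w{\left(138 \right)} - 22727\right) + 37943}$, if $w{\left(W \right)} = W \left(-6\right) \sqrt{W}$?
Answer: $2 \sqrt{3804 - 207 \sqrt{138}} \approx 74.089$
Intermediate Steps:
$w{\left(W \right)} = - 6 W^{\frac{3}{2}}$ ($w{\left(W \right)} = - 6 W \sqrt{W} = - 6 W^{\frac{3}{2}}$)
$\sqrt{\left(w{\left(138 \right)} - 22727\right) + 37943} = \sqrt{\left(- 6 \cdot 138^{\frac{3}{2}} - 22727\right) + 37943} = \sqrt{\left(- 6 \cdot 138 \sqrt{138} - 22727\right) + 37943} = \sqrt{\left(- 828 \sqrt{138} - 22727\right) + 37943} = \sqrt{\left(-22727 - 828 \sqrt{138}\right) + 37943} = \sqrt{15216 - 828 \sqrt{138}}$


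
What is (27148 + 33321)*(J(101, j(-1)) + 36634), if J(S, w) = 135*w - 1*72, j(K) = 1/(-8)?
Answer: 17678777309/8 ≈ 2.2098e+9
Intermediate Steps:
j(K) = -⅛
J(S, w) = -72 + 135*w (J(S, w) = 135*w - 72 = -72 + 135*w)
(27148 + 33321)*(J(101, j(-1)) + 36634) = (27148 + 33321)*((-72 + 135*(-⅛)) + 36634) = 60469*((-72 - 135/8) + 36634) = 60469*(-711/8 + 36634) = 60469*(292361/8) = 17678777309/8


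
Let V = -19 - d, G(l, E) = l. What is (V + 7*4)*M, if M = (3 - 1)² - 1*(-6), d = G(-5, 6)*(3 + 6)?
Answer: 540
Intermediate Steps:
d = -45 (d = -5*(3 + 6) = -5*9 = -45)
V = 26 (V = -19 - 1*(-45) = -19 + 45 = 26)
M = 10 (M = 2² + 6 = 4 + 6 = 10)
(V + 7*4)*M = (26 + 7*4)*10 = (26 + 28)*10 = 54*10 = 540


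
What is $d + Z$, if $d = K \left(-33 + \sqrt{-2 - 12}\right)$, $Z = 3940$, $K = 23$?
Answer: $3181 + 23 i \sqrt{14} \approx 3181.0 + 86.058 i$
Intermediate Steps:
$d = -759 + 23 i \sqrt{14}$ ($d = 23 \left(-33 + \sqrt{-2 - 12}\right) = 23 \left(-33 + \sqrt{-14}\right) = 23 \left(-33 + i \sqrt{14}\right) = -759 + 23 i \sqrt{14} \approx -759.0 + 86.058 i$)
$d + Z = \left(-759 + 23 i \sqrt{14}\right) + 3940 = 3181 + 23 i \sqrt{14}$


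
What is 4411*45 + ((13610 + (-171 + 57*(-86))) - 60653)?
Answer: 146379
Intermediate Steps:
4411*45 + ((13610 + (-171 + 57*(-86))) - 60653) = 198495 + ((13610 + (-171 - 4902)) - 60653) = 198495 + ((13610 - 5073) - 60653) = 198495 + (8537 - 60653) = 198495 - 52116 = 146379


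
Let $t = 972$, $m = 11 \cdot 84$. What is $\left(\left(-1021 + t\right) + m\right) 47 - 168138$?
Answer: $-127013$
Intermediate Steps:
$m = 924$
$\left(\left(-1021 + t\right) + m\right) 47 - 168138 = \left(\left(-1021 + 972\right) + 924\right) 47 - 168138 = \left(-49 + 924\right) 47 - 168138 = 875 \cdot 47 - 168138 = 41125 - 168138 = -127013$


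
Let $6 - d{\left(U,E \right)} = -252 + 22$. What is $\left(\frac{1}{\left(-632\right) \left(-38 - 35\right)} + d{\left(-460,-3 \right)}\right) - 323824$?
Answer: $- \frac{14929055967}{46136} \approx -3.2359 \cdot 10^{5}$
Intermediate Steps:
$d{\left(U,E \right)} = 236$ ($d{\left(U,E \right)} = 6 - \left(-252 + 22\right) = 6 - -230 = 6 + 230 = 236$)
$\left(\frac{1}{\left(-632\right) \left(-38 - 35\right)} + d{\left(-460,-3 \right)}\right) - 323824 = \left(\frac{1}{\left(-632\right) \left(-38 - 35\right)} + 236\right) - 323824 = \left(- \frac{1}{632 \left(-73\right)} + 236\right) - 323824 = \left(\left(- \frac{1}{632}\right) \left(- \frac{1}{73}\right) + 236\right) - 323824 = \left(\frac{1}{46136} + 236\right) - 323824 = \frac{10888097}{46136} - 323824 = - \frac{14929055967}{46136}$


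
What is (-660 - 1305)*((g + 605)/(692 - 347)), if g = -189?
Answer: -54496/23 ≈ -2369.4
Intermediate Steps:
(-660 - 1305)*((g + 605)/(692 - 347)) = (-660 - 1305)*((-189 + 605)/(692 - 347)) = -817440/345 = -1965*416/345 = -54496/23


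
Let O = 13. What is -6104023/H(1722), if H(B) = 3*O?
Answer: -6104023/39 ≈ -1.5651e+5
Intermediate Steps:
H(B) = 39 (H(B) = 3*13 = 39)
-6104023/H(1722) = -6104023/39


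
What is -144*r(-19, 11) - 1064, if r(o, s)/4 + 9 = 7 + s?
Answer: -6248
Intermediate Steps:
r(o, s) = -8 + 4*s (r(o, s) = -36 + 4*(7 + s) = -36 + (28 + 4*s) = -8 + 4*s)
-144*r(-19, 11) - 1064 = -144*(-8 + 4*11) - 1064 = -144*(-8 + 44) - 1064 = -144*36 - 1064 = -5184 - 1064 = -6248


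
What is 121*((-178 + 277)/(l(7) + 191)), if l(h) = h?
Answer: 121/2 ≈ 60.500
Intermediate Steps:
121*((-178 + 277)/(l(7) + 191)) = 121*((-178 + 277)/(7 + 191)) = 121*(99/198) = 121*(99*(1/198)) = 121*(½) = 121/2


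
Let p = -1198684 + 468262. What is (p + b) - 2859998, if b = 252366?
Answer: -3338054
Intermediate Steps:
p = -730422
(p + b) - 2859998 = (-730422 + 252366) - 2859998 = -478056 - 2859998 = -3338054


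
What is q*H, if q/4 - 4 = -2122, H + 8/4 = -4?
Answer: 50832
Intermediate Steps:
H = -6 (H = -2 - 4 = -6)
q = -8472 (q = 16 + 4*(-2122) = 16 - 8488 = -8472)
q*H = -8472*(-6) = 50832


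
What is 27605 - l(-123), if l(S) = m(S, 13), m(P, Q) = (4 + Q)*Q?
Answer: 27384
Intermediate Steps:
m(P, Q) = Q*(4 + Q)
l(S) = 221 (l(S) = 13*(4 + 13) = 13*17 = 221)
27605 - l(-123) = 27605 - 1*221 = 27605 - 221 = 27384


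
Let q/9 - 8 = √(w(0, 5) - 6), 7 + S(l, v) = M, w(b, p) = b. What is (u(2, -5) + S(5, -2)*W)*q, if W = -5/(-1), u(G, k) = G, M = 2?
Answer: -1656 - 207*I*√6 ≈ -1656.0 - 507.04*I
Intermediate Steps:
W = 5 (W = -5*(-1) = 5)
S(l, v) = -5 (S(l, v) = -7 + 2 = -5)
q = 72 + 9*I*√6 (q = 72 + 9*√(0 - 6) = 72 + 9*√(-6) = 72 + 9*(I*√6) = 72 + 9*I*√6 ≈ 72.0 + 22.045*I)
(u(2, -5) + S(5, -2)*W)*q = (2 - 5*5)*(72 + 9*I*√6) = (2 - 25)*(72 + 9*I*√6) = -23*(72 + 9*I*√6) = -1656 - 207*I*√6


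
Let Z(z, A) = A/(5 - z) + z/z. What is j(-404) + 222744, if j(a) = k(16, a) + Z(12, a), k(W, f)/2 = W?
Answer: 1559843/7 ≈ 2.2283e+5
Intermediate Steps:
k(W, f) = 2*W
Z(z, A) = 1 + A/(5 - z) (Z(z, A) = A/(5 - z) + 1 = 1 + A/(5 - z))
j(a) = 33 - a/7 (j(a) = 2*16 + (-5 + 12 - a)/(-5 + 12) = 32 + (7 - a)/7 = 32 + (1 - a/7) = 33 - a/7)
j(-404) + 222744 = (33 - ⅐*(-404)) + 222744 = (33 + 404/7) + 222744 = 635/7 + 222744 = 1559843/7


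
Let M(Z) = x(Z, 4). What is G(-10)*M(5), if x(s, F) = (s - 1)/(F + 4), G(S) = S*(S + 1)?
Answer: 45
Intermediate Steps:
G(S) = S*(1 + S)
x(s, F) = (-1 + s)/(4 + F)
M(Z) = -⅛ + Z/8 (M(Z) = (-1 + Z)/(4 + 4) = (-1 + Z)/8 = -⅛ + Z/8)
G(-10)*M(5) = (-10*(1 - 10))*(-⅛ + (⅛)*5) = (-10*(-9))*(-⅛ + 5/8) = 90*(½) = 45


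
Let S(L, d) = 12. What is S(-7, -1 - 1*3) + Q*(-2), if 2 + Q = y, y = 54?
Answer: -92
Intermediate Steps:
Q = 52 (Q = -2 + 54 = 52)
S(-7, -1 - 1*3) + Q*(-2) = 12 + 52*(-2) = 12 - 104 = -92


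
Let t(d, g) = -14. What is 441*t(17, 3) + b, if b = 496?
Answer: -5678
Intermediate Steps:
441*t(17, 3) + b = 441*(-14) + 496 = -6174 + 496 = -5678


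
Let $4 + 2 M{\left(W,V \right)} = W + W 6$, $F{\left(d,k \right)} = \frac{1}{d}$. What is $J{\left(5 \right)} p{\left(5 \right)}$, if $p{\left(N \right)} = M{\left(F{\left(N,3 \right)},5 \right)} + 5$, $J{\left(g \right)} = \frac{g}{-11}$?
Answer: $- \frac{37}{22} \approx -1.6818$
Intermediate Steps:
$J{\left(g \right)} = - \frac{g}{11}$ ($J{\left(g \right)} = g \left(- \frac{1}{11}\right) = - \frac{g}{11}$)
$M{\left(W,V \right)} = -2 + \frac{7 W}{2}$ ($M{\left(W,V \right)} = -2 + \frac{W + W 6}{2} = -2 + \frac{W + 6 W}{2} = -2 + \frac{7 W}{2}$)
$p{\left(N \right)} = 3 + \frac{7}{2 N}$ ($p{\left(N \right)} = \left(-2 + \frac{7}{2 N}\right) + 5 = 3 + \frac{7}{2 N}$)
$J{\left(5 \right)} p{\left(5 \right)} = \left(- \frac{1}{11}\right) 5 \left(3 + \frac{7}{2 \cdot 5}\right) = - \frac{5 \left(3 + \frac{7}{2} \cdot \frac{1}{5}\right)}{11} = - \frac{5 \left(3 + \frac{7}{10}\right)}{11} = \left(- \frac{5}{11}\right) \frac{37}{10} = - \frac{37}{22}$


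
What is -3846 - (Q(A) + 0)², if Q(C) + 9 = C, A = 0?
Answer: -3927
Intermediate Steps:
Q(C) = -9 + C
-3846 - (Q(A) + 0)² = -3846 - ((-9 + 0) + 0)² = -3846 - (-9 + 0)² = -3846 - 1*(-9)² = -3846 - 1*81 = -3846 - 81 = -3927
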